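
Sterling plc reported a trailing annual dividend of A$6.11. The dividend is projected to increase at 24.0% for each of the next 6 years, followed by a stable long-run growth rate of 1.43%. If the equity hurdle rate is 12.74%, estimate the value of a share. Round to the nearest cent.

Two-stage DDM. Project D₁…D_6 at 0.24, terminal growth 0.0143, discount at r = 0.1274.
D_1 = 7.5764
D_2 = 9.3947
D_3 = 11.6495
D_4 = 14.4453
D_5 = 17.9122
D_6 = 22.2112
Terminal value at t=6: TV = D_7/(r−g) = 22.5288/(0.1274−0.0143) = 199.1935
P₀ = 7.5764/(1+0.1274)^1 + 9.3947/(1+0.1274)^2 + 11.6495/(1+0.1274)^3 + 14.4453/(1+0.1274)^4 + 17.9122/(1+0.1274)^5 + 22.2112/(1+0.1274)^6 + 199.1935/(1+0.1274)^6 = 148.8424

A$148.84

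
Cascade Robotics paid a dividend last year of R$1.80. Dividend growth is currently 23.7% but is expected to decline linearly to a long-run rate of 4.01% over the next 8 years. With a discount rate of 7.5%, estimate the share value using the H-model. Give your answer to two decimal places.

H-model: P₀ = D₀[(1+g_L) + H(g_S−g_L)]/(r−g_L), with H = 8/2 = 4.
P₀ = 1.80 × [(1+0.0401) + 4×(0.237−0.0401)] / (0.075−0.0401)
   = 1.80 × 1.8277 / 0.0349 = 94.2653

R$94.27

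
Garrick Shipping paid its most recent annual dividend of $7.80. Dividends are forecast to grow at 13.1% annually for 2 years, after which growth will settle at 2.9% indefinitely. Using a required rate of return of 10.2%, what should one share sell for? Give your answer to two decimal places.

Two-stage DDM. Project D₁…D_2 at 0.131, terminal growth 0.029, discount at r = 0.102.
D_1 = 8.8218
D_2 = 9.9775
Terminal value at t=2: TV = D_3/(r−g) = 10.2668/(0.102−0.029) = 140.6411
P₀ = 8.8218/(1+0.102)^1 + 9.9775/(1+0.102)^2 + 140.6411/(1+0.102)^2 = 132.0320

$132.03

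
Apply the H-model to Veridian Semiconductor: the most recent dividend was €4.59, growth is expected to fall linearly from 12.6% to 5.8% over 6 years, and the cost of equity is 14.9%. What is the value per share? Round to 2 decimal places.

H-model: P₀ = D₀[(1+g_L) + H(g_S−g_L)]/(r−g_L), with H = 6/2 = 3.
P₀ = 4.59 × [(1+0.058) + 3×(0.126−0.058)] / (0.149−0.058)
   = 4.59 × 1.2620 / 0.091 = 63.6547

€63.65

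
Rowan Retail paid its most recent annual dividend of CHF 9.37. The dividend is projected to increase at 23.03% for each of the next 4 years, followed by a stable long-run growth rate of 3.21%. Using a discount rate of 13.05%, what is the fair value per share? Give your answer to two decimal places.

Two-stage DDM. Project D₁…D_4 at 0.2303, terminal growth 0.0321, discount at r = 0.1305.
D_1 = 11.5279
D_2 = 14.1828
D_3 = 17.4491
D_4 = 21.4676
Terminal value at t=4: TV = D_5/(r−g) = 22.1567/(0.1305−0.0321) = 225.1699
P₀ = 11.5279/(1+0.1305)^1 + 14.1828/(1+0.1305)^2 + 17.4491/(1+0.1305)^3 + 21.4676/(1+0.1305)^4 + 225.1699/(1+0.1305)^4 = 184.3716

CHF 184.37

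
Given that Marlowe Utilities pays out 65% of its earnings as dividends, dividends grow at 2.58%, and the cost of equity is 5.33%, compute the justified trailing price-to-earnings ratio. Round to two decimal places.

24.25

Justified trailing P/E = b(1+g)/(r−g) = 0.65×(1+0.0258)/(0.0533−0.0258) = 24.2462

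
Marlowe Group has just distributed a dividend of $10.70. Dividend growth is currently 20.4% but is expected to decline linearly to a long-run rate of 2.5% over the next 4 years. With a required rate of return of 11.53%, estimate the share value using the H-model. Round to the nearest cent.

H-model: P₀ = D₀[(1+g_L) + H(g_S−g_L)]/(r−g_L), with H = 4/2 = 2.
P₀ = 10.70 × [(1+0.025) + 2×(0.204−0.025)] / (0.1153−0.025)
   = 10.70 × 1.3830 / 0.0903 = 163.8771

$163.88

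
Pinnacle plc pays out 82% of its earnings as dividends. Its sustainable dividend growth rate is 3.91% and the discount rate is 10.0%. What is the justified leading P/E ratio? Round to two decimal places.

13.46

Justified leading P/E = b/(r−g) = 0.82/(0.1−0.0391) = 13.4647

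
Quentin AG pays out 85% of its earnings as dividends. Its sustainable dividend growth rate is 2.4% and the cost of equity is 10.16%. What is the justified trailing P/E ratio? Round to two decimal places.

Justified trailing P/E = b(1+g)/(r−g) = 0.85×(1+0.024)/(0.1016−0.024) = 11.2165

11.22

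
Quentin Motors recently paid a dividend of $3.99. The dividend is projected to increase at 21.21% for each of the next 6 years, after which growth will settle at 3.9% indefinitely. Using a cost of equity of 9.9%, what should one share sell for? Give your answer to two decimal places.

$158.56

Two-stage DDM. Project D₁…D_6 at 0.2121, terminal growth 0.039, discount at r = 0.099.
D_1 = 4.8363
D_2 = 5.8621
D_3 = 7.1054
D_4 = 8.6124
D_5 = 10.4392
D_6 = 12.6533
Terminal value at t=6: TV = D_7/(r−g) = 13.1468/(0.099−0.039) = 219.1129
P₀ = 4.8363/(1+0.099)^1 + 5.8621/(1+0.099)^2 + 7.1054/(1+0.099)^3 + 8.6124/(1+0.099)^4 + 10.4392/(1+0.099)^5 + 12.6533/(1+0.099)^6 + 219.1129/(1+0.099)^6 = 158.5642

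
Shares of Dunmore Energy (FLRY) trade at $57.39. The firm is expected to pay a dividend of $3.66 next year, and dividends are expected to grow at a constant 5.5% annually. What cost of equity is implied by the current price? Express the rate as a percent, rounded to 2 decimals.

Rearranging the constant-growth DDM: r = D₁/P₀ + g.
r = 3.6600 / 57.39 + 0.055 = 0.06377 + 0.055 = 0.11877

11.88%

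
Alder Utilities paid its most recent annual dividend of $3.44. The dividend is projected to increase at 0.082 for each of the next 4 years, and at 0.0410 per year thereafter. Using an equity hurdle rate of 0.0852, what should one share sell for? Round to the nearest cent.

Two-stage DDM. Project D₁…D_4 at 0.082, terminal growth 0.041, discount at r = 0.0852.
D_1 = 3.7221
D_2 = 4.0273
D_3 = 4.3575
D_4 = 4.7148
Terminal value at t=4: TV = D_5/(r−g) = 4.9082/(0.0852−0.041) = 111.0442
P₀ = 3.7221/(1+0.0852)^1 + 4.0273/(1+0.0852)^2 + 4.3575/(1+0.0852)^3 + 4.7148/(1+0.0852)^4 + 111.0442/(1+0.0852)^4 = 93.7265

$93.73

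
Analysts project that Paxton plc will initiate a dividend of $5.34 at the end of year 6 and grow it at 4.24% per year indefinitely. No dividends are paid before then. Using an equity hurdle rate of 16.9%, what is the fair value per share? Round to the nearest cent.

Deferred-dividend DDM. At t=5 the remaining stream is a growing perpetuity with first payment D_6 = 5.34.
V_5 = D_6/(r−g) = 5.34/(0.169−0.0424) = 42.1801
P₀ = V_5/(1+r)^5 = 42.1801/(1+0.169)^5 = 19.3212

$19.32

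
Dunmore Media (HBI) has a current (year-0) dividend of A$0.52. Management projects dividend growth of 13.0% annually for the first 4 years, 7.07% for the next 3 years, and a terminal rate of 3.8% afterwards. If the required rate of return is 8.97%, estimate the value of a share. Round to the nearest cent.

A$15.47

Three-stage DDM. Project D₁…D_7; terminal Gordon value at t=7 with g = 0.038; discount at r = 0.0897.
D_1 = 0.5876
D_2 = 0.6640
D_3 = 0.7503
D_4 = 0.8478
D_5 = 0.9078
D_6 = 0.9720
D_7 = 1.0407
TV_7 = 1.0802/(0.0897−0.038) = 20.8943
P₀ = Σ Dₜ/(1+r)ᵗ + TV_7/(1+r)^7 = 15.4732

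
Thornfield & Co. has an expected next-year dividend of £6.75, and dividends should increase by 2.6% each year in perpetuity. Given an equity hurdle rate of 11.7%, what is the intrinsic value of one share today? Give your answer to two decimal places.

£74.18

Gordon growth model: P₀ = D₁/(r − g), with D₁ = 6.75 given directly.
P₀ = 6.7500 / (0.117 − 0.026) = 6.7500 / 0.091 = 74.1758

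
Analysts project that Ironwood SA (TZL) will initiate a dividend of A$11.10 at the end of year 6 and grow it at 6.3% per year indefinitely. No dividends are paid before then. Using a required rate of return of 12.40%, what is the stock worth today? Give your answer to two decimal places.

A$101.43

Deferred-dividend DDM. At t=5 the remaining stream is a growing perpetuity with first payment D_6 = 11.10.
V_5 = D_6/(r−g) = 11.10/(0.124−0.063) = 181.9672
P₀ = V_5/(1+r)^5 = 181.9672/(1+0.124)^5 = 101.4289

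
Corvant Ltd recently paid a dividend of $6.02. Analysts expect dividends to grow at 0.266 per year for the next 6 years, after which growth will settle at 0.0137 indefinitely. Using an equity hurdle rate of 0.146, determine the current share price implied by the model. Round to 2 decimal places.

$135.76

Two-stage DDM. Project D₁…D_6 at 0.266, terminal growth 0.0137, discount at r = 0.146.
D_1 = 7.6213
D_2 = 9.6486
D_3 = 12.2151
D_4 = 15.4643
D_5 = 19.5779
D_6 = 24.7856
Terminal value at t=6: TV = D_7/(r−g) = 25.1251/(0.146−0.0137) = 189.9102
P₀ = 7.6213/(1+0.146)^1 + 9.6486/(1+0.146)^2 + 12.2151/(1+0.146)^3 + 15.4643/(1+0.146)^4 + 19.5779/(1+0.146)^5 + 24.7856/(1+0.146)^6 + 189.9102/(1+0.146)^6 = 135.7635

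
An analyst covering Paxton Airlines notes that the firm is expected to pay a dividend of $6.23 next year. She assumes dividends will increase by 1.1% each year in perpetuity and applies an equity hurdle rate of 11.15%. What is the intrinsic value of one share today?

Gordon growth model: P₀ = D₁/(r − g), with D₁ = 6.23 given directly.
P₀ = 6.2300 / (0.1115 − 0.011) = 6.2300 / 0.1005 = 61.9900

$61.99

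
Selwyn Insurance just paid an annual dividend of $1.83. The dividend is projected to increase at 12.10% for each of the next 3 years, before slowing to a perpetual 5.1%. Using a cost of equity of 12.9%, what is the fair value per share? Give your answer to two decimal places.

Two-stage DDM. Project D₁…D_3 at 0.121, terminal growth 0.051, discount at r = 0.129.
D_1 = 2.0514
D_2 = 2.2997
D_3 = 2.5779
Terminal value at t=3: TV = D_4/(r−g) = 2.7094/(0.129−0.051) = 34.7357
P₀ = 2.0514/(1+0.129)^1 + 2.2997/(1+0.129)^2 + 2.5779/(1+0.129)^3 + 34.7357/(1+0.129)^3 = 29.5502

$29.55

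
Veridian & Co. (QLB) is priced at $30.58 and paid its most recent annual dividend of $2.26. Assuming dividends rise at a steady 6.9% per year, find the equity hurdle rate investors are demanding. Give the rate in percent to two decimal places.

14.80%

Rearranging the constant-growth DDM: r = D₁/P₀ + g.
D₁ = 2.26 × (1 + 0.069) = 2.4159.
r = 2.4159 / 30.58 + 0.069 = 0.07900 + 0.069 = 0.14800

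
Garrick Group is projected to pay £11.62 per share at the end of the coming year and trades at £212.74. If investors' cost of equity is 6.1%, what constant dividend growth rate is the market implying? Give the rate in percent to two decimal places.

0.64%

From P₀ = D₁/(r − g), the implied growth is g = r − D₁/P₀.
g = 0.061 − 11.62/212.74 = 0.061 − 0.05462 = 0.00638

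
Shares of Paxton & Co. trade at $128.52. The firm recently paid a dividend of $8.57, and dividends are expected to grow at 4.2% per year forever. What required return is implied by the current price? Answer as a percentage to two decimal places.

Rearranging the constant-growth DDM: r = D₁/P₀ + g.
D₁ = 8.57 × (1 + 0.042) = 8.9299.
r = 8.9299 / 128.52 + 0.042 = 0.06948 + 0.042 = 0.11148

11.15%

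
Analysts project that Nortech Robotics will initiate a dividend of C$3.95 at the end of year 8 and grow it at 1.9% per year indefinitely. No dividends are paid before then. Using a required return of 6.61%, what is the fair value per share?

Deferred-dividend DDM. At t=7 the remaining stream is a growing perpetuity with first payment D_8 = 3.95.
V_7 = D_8/(r−g) = 3.95/(0.0661−0.019) = 83.8641
P₀ = V_7/(1+r)^7 = 83.8641/(1+0.0661)^7 = 53.5785

C$53.58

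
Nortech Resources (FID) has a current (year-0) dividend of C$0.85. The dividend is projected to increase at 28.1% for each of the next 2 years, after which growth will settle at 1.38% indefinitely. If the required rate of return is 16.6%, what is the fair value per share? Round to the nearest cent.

Two-stage DDM. Project D₁…D_2 at 0.281, terminal growth 0.0138, discount at r = 0.166.
D_1 = 1.0889
D_2 = 1.3948
Terminal value at t=2: TV = D_3/(r−g) = 1.4141/(0.166−0.0138) = 9.2908
P₀ = 1.0889/(1+0.166)^1 + 1.3948/(1+0.166)^2 + 9.2908/(1+0.166)^2 = 8.7935

C$8.79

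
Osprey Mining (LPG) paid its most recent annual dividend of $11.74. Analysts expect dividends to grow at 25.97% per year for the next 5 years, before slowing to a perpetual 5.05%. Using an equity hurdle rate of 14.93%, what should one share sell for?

Two-stage DDM. Project D₁…D_5 at 0.2597, terminal growth 0.0505, discount at r = 0.1493.
D_1 = 14.7889
D_2 = 18.6295
D_3 = 23.4676
D_4 = 29.5622
D_5 = 37.2395
Terminal value at t=5: TV = D_6/(r−g) = 39.1201/(0.1493−0.0505) = 395.9523
P₀ = 14.7889/(1+0.1493)^1 + 18.6295/(1+0.1493)^2 + 23.4676/(1+0.1493)^3 + 29.5622/(1+0.1493)^4 + 37.2395/(1+0.1493)^5 + 395.9523/(1+0.1493)^5 = 275.4031

$275.40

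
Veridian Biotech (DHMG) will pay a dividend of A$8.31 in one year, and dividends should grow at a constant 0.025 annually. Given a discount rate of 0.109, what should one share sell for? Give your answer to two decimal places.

Gordon growth model: P₀ = D₁/(r − g), with D₁ = 8.31 given directly.
P₀ = 8.3100 / (0.109 − 0.025) = 8.3100 / 0.084 = 98.9286

A$98.93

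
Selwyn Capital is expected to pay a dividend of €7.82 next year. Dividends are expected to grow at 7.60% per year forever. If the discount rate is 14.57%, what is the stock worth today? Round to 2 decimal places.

Gordon growth model: P₀ = D₁/(r − g), with D₁ = 7.82 given directly.
P₀ = 7.8200 / (0.1457 − 0.076) = 7.8200 / 0.0697 = 112.1951

€112.20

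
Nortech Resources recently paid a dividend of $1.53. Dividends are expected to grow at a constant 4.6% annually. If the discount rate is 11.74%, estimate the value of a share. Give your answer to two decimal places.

$22.41

Gordon growth model: P₀ = D₁/(r − g). D₁ = 1.53 × (1 + 0.046) = 1.6004.
P₀ = 1.6004 / (0.1174 − 0.046) = 1.6004 / 0.0714 = 22.4143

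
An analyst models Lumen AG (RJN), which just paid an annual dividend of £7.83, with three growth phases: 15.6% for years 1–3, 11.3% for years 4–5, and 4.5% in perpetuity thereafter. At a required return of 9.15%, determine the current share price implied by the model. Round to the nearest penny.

£262.89

Three-stage DDM. Project D₁…D_5; terminal Gordon value at t=5 with g = 0.045; discount at r = 0.0915.
D_1 = 9.0515
D_2 = 10.4635
D_3 = 12.0958
D_4 = 13.4626
D_5 = 14.9839
TV_5 = 15.6582/(0.0915−0.045) = 336.7355
P₀ = Σ Dₜ/(1+r)ᵗ + TV_5/(1+r)^5 = 262.8892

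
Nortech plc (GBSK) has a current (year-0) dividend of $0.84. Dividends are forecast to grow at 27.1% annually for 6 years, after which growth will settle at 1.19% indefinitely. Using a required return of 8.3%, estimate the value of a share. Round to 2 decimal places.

Two-stage DDM. Project D₁…D_6 at 0.271, terminal growth 0.0119, discount at r = 0.083.
D_1 = 1.0676
D_2 = 1.3570
D_3 = 1.7247
D_4 = 2.1921
D_5 = 2.7862
D_6 = 3.5412
Terminal value at t=6: TV = D_7/(r−g) = 3.5834/(0.083−0.0119) = 50.3988
P₀ = 1.0676/(1+0.083)^1 + 1.3570/(1+0.083)^2 + 1.7247/(1+0.083)^3 + 2.1921/(1+0.083)^4 + 2.7862/(1+0.083)^5 + 3.5412/(1+0.083)^6 + 50.3988/(1+0.083)^6 = 40.3945

$40.39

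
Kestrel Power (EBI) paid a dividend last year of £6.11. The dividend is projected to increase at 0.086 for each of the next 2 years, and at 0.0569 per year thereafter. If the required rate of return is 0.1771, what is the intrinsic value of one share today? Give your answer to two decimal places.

Two-stage DDM. Project D₁…D_2 at 0.086, terminal growth 0.0569, discount at r = 0.1771.
D_1 = 6.6355
D_2 = 7.2061
Terminal value at t=2: TV = D_3/(r−g) = 7.6161/(0.1771−0.0569) = 63.3622
P₀ = 6.6355/(1+0.1771)^1 + 7.2061/(1+0.1771)^2 + 63.3622/(1+0.1771)^2 = 56.5682

£56.57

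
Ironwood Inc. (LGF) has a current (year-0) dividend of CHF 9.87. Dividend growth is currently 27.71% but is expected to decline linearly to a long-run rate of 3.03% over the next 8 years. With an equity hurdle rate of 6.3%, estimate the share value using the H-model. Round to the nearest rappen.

CHF 608.95

H-model: P₀ = D₀[(1+g_L) + H(g_S−g_L)]/(r−g_L), with H = 8/2 = 4.
P₀ = 9.87 × [(1+0.0303) + 4×(0.2771−0.0303)] / (0.063−0.0303)
   = 9.87 × 2.0175 / 0.0327 = 608.9518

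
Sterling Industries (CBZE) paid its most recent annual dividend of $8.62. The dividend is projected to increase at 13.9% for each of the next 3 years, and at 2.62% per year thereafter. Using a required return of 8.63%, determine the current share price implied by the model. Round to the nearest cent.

$198.11

Two-stage DDM. Project D₁…D_3 at 0.139, terminal growth 0.0262, discount at r = 0.0863.
D_1 = 9.8182
D_2 = 11.1829
D_3 = 12.7373
Terminal value at t=3: TV = D_4/(r−g) = 13.0710/(0.0863−0.0262) = 217.4883
P₀ = 9.8182/(1+0.0863)^1 + 11.1829/(1+0.0863)^2 + 12.7373/(1+0.0863)^3 + 217.4883/(1+0.0863)^3 = 198.1140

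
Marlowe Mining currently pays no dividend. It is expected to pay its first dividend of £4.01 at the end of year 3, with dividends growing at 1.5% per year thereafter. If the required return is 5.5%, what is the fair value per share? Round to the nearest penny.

Deferred-dividend DDM. At t=2 the remaining stream is a growing perpetuity with first payment D_3 = 4.01.
V_2 = D_3/(r−g) = 4.01/(0.055−0.015) = 100.2500
P₀ = V_2/(1+r)^2 = 100.2500/(1+0.055)^2 = 90.0699

£90.07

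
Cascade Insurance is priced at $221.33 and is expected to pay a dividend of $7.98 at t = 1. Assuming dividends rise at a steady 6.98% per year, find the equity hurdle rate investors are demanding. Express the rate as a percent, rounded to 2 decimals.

Rearranging the constant-growth DDM: r = D₁/P₀ + g.
r = 7.9800 / 221.33 + 0.0698 = 0.03605 + 0.0698 = 0.10585

10.59%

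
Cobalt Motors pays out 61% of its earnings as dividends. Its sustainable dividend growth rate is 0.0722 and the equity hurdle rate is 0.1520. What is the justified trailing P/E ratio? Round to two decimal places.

8.20

Justified trailing P/E = b(1+g)/(r−g) = 0.61×(1+0.0722)/(0.152−0.0722) = 8.1960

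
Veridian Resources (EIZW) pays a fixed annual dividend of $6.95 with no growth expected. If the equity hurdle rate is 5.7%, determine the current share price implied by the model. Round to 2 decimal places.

$121.93

Zero-growth DDM (perpetuity): P₀ = D/r = 6.95 / 0.057 = 121.9298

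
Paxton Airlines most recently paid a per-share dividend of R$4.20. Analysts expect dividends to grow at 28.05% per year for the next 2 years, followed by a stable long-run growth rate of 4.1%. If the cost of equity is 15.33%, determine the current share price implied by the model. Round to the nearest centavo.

R$57.84

Two-stage DDM. Project D₁…D_2 at 0.2805, terminal growth 0.041, discount at r = 0.1533.
D_1 = 5.3781
D_2 = 6.8867
Terminal value at t=2: TV = D_3/(r−g) = 7.1690/(0.1533−0.041) = 63.8380
P₀ = 5.3781/(1+0.1533)^1 + 6.8867/(1+0.1533)^2 + 63.8380/(1+0.1533)^2 = 57.8356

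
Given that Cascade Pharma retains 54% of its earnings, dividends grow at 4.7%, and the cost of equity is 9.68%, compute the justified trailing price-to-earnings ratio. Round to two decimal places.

9.67

Payout ratio b = 1 − 0.54 = 0.46.
Justified trailing P/E = b(1+g)/(r−g) = 0.46×(1+0.047)/(0.0968−0.047) = 9.6711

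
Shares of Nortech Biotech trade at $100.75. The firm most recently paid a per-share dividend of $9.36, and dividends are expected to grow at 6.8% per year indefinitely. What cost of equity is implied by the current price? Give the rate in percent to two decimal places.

Rearranging the constant-growth DDM: r = D₁/P₀ + g.
D₁ = 9.36 × (1 + 0.068) = 9.9965.
r = 9.9965 / 100.75 + 0.068 = 0.09922 + 0.068 = 0.16722

16.72%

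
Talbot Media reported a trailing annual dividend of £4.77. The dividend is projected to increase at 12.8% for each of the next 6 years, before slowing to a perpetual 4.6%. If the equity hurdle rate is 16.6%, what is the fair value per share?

Two-stage DDM. Project D₁…D_6 at 0.128, terminal growth 0.046, discount at r = 0.166.
D_1 = 5.3806
D_2 = 6.0693
D_3 = 6.8461
D_4 = 7.7224
D_5 = 8.7109
D_6 = 9.8259
Terminal value at t=6: TV = D_7/(r−g) = 10.2779/(0.166−0.046) = 85.6492
P₀ = 5.3806/(1+0.166)^1 + 6.0693/(1+0.166)^2 + 6.8461/(1+0.166)^3 + 7.7224/(1+0.166)^4 + 8.7109/(1+0.166)^5 + 9.8259/(1+0.166)^6 + 85.6492/(1+0.166)^6 = 59.6097

£59.61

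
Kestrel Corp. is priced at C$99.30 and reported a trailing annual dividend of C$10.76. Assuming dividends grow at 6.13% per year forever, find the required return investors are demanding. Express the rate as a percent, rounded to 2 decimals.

Rearranging the constant-growth DDM: r = D₁/P₀ + g.
D₁ = 10.76 × (1 + 0.0613) = 11.4196.
r = 11.4196 / 99.30 + 0.0613 = 0.11500 + 0.0613 = 0.17630

17.63%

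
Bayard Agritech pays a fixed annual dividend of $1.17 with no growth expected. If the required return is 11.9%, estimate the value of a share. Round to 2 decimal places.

Zero-growth DDM (perpetuity): P₀ = D/r = 1.17 / 0.119 = 9.8319

$9.83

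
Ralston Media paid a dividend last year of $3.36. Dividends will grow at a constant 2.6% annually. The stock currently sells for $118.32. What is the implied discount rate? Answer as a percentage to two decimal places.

Rearranging the constant-growth DDM: r = D₁/P₀ + g.
D₁ = 3.36 × (1 + 0.026) = 3.4474.
r = 3.4474 / 118.32 + 0.026 = 0.02914 + 0.026 = 0.05514

5.51%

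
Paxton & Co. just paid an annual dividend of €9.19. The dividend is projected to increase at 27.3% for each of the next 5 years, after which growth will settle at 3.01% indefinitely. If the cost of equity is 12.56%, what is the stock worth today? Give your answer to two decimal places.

€250.89

Two-stage DDM. Project D₁…D_5 at 0.273, terminal growth 0.0301, discount at r = 0.1256.
D_1 = 11.6989
D_2 = 14.8927
D_3 = 18.9584
D_4 = 24.1340
D_5 = 30.7226
Terminal value at t=5: TV = D_6/(r−g) = 31.6473/(0.1256−0.0301) = 331.3855
P₀ = 11.6989/(1+0.1256)^1 + 14.8927/(1+0.1256)^2 + 18.9584/(1+0.1256)^3 + 24.1340/(1+0.1256)^4 + 30.7226/(1+0.1256)^5 + 331.3855/(1+0.1256)^5 = 250.8856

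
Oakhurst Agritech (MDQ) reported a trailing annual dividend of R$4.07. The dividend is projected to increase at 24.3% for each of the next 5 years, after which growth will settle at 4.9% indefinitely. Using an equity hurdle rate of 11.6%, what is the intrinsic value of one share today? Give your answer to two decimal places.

R$137.67

Two-stage DDM. Project D₁…D_5 at 0.243, terminal growth 0.049, discount at r = 0.116.
D_1 = 5.0590
D_2 = 6.2883
D_3 = 7.8164
D_4 = 9.7158
D_5 = 12.0767
Terminal value at t=5: TV = D_6/(r−g) = 12.6685/(0.116−0.049) = 189.0822
P₀ = 5.0590/(1+0.116)^1 + 6.2883/(1+0.116)^2 + 7.8164/(1+0.116)^3 + 9.7158/(1+0.116)^4 + 12.0767/(1+0.116)^5 + 189.0822/(1+0.116)^5 = 137.6727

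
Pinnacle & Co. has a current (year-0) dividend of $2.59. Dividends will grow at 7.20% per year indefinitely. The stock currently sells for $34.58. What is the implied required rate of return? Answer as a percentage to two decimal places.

Rearranging the constant-growth DDM: r = D₁/P₀ + g.
D₁ = 2.59 × (1 + 0.072) = 2.7765.
r = 2.7765 / 34.58 + 0.072 = 0.08029 + 0.072 = 0.15229

15.23%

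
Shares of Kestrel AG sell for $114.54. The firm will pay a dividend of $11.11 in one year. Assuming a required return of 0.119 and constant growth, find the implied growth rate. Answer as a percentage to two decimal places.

2.20%

From P₀ = D₁/(r − g), the implied growth is g = r − D₁/P₀.
g = 0.119 − 11.11/114.54 = 0.119 − 0.09700 = 0.02200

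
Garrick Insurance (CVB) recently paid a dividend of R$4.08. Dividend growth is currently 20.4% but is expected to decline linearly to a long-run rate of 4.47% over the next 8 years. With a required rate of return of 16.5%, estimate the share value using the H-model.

H-model: P₀ = D₀[(1+g_L) + H(g_S−g_L)]/(r−g_L), with H = 8/2 = 4.
P₀ = 4.08 × [(1+0.0447) + 4×(0.204−0.0447)] / (0.165−0.0447)
   = 4.08 × 1.6819 / 0.1203 = 57.0420

R$57.04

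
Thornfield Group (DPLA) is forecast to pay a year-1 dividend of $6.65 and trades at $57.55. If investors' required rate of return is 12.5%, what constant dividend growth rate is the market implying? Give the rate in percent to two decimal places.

0.94%

From P₀ = D₁/(r − g), the implied growth is g = r − D₁/P₀.
g = 0.125 − 6.65/57.55 = 0.125 − 0.11555 = 0.00945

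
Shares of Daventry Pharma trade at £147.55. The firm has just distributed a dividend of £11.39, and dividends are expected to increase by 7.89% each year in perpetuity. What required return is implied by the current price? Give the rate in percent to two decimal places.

Rearranging the constant-growth DDM: r = D₁/P₀ + g.
D₁ = 11.39 × (1 + 0.0789) = 12.2887.
r = 12.2887 / 147.55 + 0.0789 = 0.08328 + 0.0789 = 0.16218

16.22%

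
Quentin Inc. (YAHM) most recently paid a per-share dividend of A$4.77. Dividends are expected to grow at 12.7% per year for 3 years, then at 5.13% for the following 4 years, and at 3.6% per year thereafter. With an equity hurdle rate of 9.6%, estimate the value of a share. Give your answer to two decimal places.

A$109.66

Three-stage DDM. Project D₁…D_7; terminal Gordon value at t=7 with g = 0.036; discount at r = 0.096.
D_1 = 5.3758
D_2 = 6.0585
D_3 = 6.8279
D_4 = 7.1782
D_5 = 7.5465
D_6 = 7.9336
D_7 = 8.3406
TV_7 = 8.6409/(0.096−0.036) = 144.0142
P₀ = Σ Dₜ/(1+r)ᵗ + TV_7/(1+r)^7 = 109.6603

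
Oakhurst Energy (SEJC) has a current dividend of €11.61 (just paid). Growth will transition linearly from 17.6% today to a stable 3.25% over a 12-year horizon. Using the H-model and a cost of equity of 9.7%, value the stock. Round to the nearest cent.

€340.83

H-model: P₀ = D₀[(1+g_L) + H(g_S−g_L)]/(r−g_L), with H = 12/2 = 6.
P₀ = 11.61 × [(1+0.0325) + 6×(0.176−0.0325)] / (0.097−0.0325)
   = 11.61 × 1.8935 / 0.0645 = 340.8300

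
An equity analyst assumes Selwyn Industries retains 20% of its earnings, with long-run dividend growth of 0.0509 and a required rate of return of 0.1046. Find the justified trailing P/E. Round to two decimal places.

Payout ratio b = 1 − 0.20 = 0.80.
Justified trailing P/E = b(1+g)/(r−g) = 0.80×(1+0.0509)/(0.1046−0.0509) = 15.6559

15.66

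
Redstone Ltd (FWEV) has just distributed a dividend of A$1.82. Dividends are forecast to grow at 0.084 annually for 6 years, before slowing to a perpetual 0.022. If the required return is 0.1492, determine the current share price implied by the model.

Two-stage DDM. Project D₁…D_6 at 0.084, terminal growth 0.022, discount at r = 0.1492.
D_1 = 1.9729
D_2 = 2.1386
D_3 = 2.3182
D_4 = 2.5130
D_5 = 2.7241
D_6 = 2.9529
Terminal value at t=6: TV = D_7/(r−g) = 3.0179/(0.1492−0.022) = 23.7253
P₀ = 1.9729/(1+0.1492)^1 + 2.1386/(1+0.1492)^2 + 2.3182/(1+0.1492)^3 + 2.5130/(1+0.1492)^4 + 2.7241/(1+0.1492)^5 + 2.9529/(1+0.1492)^6 + 23.7253/(1+0.1492)^6 = 19.2454

A$19.25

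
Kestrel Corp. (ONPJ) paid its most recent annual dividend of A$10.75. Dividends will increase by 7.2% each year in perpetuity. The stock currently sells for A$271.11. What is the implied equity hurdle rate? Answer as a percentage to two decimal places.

11.45%

Rearranging the constant-growth DDM: r = D₁/P₀ + g.
D₁ = 10.75 × (1 + 0.072) = 11.5240.
r = 11.5240 / 271.11 + 0.072 = 0.04251 + 0.072 = 0.11451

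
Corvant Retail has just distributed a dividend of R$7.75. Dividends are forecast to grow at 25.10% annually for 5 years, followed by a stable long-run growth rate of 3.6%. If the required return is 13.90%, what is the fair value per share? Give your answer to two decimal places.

R$176.39

Two-stage DDM. Project D₁…D_5 at 0.251, terminal growth 0.036, discount at r = 0.139.
D_1 = 9.6952
D_2 = 12.1288
D_3 = 15.1731
D_4 = 18.9815
D_5 = 23.7459
Terminal value at t=5: TV = D_6/(r−g) = 24.6007/(0.139−0.036) = 238.8420
P₀ = 9.6952/(1+0.139)^1 + 12.1288/(1+0.139)^2 + 15.1731/(1+0.139)^3 + 18.9815/(1+0.139)^4 + 23.7459/(1+0.139)^5 + 238.8420/(1+0.139)^5 = 176.3873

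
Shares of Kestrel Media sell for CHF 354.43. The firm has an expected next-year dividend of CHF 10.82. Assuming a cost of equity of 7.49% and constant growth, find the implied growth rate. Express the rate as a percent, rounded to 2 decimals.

4.44%

From P₀ = D₁/(r − g), the implied growth is g = r − D₁/P₀.
g = 0.0749 − 10.82/354.43 = 0.0749 − 0.03053 = 0.04437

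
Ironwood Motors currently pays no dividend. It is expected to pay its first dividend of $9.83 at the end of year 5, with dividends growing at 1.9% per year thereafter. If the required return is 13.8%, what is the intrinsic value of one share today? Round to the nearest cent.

$49.25

Deferred-dividend DDM. At t=4 the remaining stream is a growing perpetuity with first payment D_5 = 9.83.
V_4 = D_5/(r−g) = 9.83/(0.138−0.019) = 82.6050
P₀ = V_4/(1+r)^4 = 82.6050/(1+0.138)^4 = 49.2535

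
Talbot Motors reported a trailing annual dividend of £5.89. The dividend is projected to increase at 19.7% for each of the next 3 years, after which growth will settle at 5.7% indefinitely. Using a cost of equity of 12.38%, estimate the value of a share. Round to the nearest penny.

Two-stage DDM. Project D₁…D_3 at 0.197, terminal growth 0.057, discount at r = 0.1238.
D_1 = 7.0503
D_2 = 8.4392
D_3 = 10.1018
Terminal value at t=3: TV = D_4/(r−g) = 10.6776/(0.1238−0.057) = 159.8440
P₀ = 7.0503/(1+0.1238)^1 + 8.4392/(1+0.1238)^2 + 10.1018/(1+0.1238)^3 + 159.8440/(1+0.1238)^3 = 132.6970

£132.70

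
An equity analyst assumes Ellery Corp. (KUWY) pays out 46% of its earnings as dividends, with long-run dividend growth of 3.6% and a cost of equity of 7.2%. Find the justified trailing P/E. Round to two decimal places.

13.24

Justified trailing P/E = b(1+g)/(r−g) = 0.46×(1+0.036)/(0.072−0.036) = 13.2378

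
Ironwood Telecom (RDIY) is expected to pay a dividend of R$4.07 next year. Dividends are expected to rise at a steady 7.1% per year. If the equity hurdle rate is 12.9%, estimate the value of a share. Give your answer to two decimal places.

R$70.17

Gordon growth model: P₀ = D₁/(r − g), with D₁ = 4.07 given directly.
P₀ = 4.0700 / (0.129 − 0.071) = 4.0700 / 0.058 = 70.1724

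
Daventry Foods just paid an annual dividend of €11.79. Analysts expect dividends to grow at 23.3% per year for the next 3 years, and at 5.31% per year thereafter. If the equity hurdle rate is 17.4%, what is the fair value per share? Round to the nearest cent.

€158.02

Two-stage DDM. Project D₁…D_3 at 0.233, terminal growth 0.0531, discount at r = 0.174.
D_1 = 14.5371
D_2 = 17.9242
D_3 = 22.1005
Terminal value at t=3: TV = D_4/(r−g) = 23.2741/(0.174−0.0531) = 192.5069
P₀ = 14.5371/(1+0.174)^1 + 17.9242/(1+0.174)^2 + 22.1005/(1+0.174)^3 + 192.5069/(1+0.174)^3 = 158.0169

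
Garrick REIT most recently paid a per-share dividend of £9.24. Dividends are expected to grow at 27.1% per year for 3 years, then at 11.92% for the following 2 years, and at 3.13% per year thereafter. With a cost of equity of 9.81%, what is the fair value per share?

Three-stage DDM. Project D₁…D_5; terminal Gordon value at t=5 with g = 0.0313; discount at r = 0.0981.
D_1 = 11.7440
D_2 = 14.9267
D_3 = 18.9718
D_4 = 21.2332
D_5 = 23.7642
TV_5 = 24.5081/(0.0981−0.0313) = 366.8872
P₀ = Σ Dₜ/(1+r)ᵗ + TV_5/(1+r)^5 = 296.6744

£296.67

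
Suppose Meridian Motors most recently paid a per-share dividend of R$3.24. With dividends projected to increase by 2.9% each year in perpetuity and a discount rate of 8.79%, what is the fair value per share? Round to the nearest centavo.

R$56.60

Gordon growth model: P₀ = D₁/(r − g). D₁ = 3.24 × (1 + 0.029) = 3.3340.
P₀ = 3.3340 / (0.0879 − 0.029) = 3.3340 / 0.0589 = 56.6037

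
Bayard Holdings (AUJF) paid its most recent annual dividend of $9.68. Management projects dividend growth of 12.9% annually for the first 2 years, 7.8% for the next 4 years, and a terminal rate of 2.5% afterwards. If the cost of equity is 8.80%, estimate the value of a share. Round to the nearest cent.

$224.65

Three-stage DDM. Project D₁…D_6; terminal Gordon value at t=6 with g = 0.025; discount at r = 0.088.
D_1 = 10.9287
D_2 = 12.3385
D_3 = 13.3009
D_4 = 14.3384
D_5 = 15.4568
D_6 = 16.6624
TV_6 = 17.0790/(0.088−0.025) = 271.0951
P₀ = Σ Dₜ/(1+r)ᵗ + TV_6/(1+r)^6 = 224.6482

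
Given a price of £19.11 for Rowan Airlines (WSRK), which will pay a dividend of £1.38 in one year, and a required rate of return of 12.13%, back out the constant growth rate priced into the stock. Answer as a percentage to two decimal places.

From P₀ = D₁/(r − g), the implied growth is g = r − D₁/P₀.
g = 0.1213 − 1.38/19.11 = 0.1213 − 0.07221 = 0.04909

4.91%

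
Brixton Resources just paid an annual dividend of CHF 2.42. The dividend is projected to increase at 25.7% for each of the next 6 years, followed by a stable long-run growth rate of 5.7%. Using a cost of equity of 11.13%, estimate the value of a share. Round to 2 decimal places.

CHF 121.50

Two-stage DDM. Project D₁…D_6 at 0.257, terminal growth 0.057, discount at r = 0.1113.
D_1 = 3.0419
D_2 = 3.8237
D_3 = 4.8064
D_4 = 6.0417
D_5 = 7.5944
D_6 = 9.5461
Terminal value at t=6: TV = D_7/(r−g) = 10.0903/(0.1113−0.057) = 185.8242
P₀ = 3.0419/(1+0.1113)^1 + 3.8237/(1+0.1113)^2 + 4.8064/(1+0.1113)^3 + 6.0417/(1+0.1113)^4 + 7.5944/(1+0.1113)^5 + 9.5461/(1+0.1113)^6 + 185.8242/(1+0.1113)^6 = 121.4993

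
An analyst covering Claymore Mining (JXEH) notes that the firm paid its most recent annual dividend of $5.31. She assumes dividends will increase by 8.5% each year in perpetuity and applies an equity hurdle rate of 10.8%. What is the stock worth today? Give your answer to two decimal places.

$250.49

Gordon growth model: P₀ = D₁/(r − g). D₁ = 5.31 × (1 + 0.085) = 5.7613.
P₀ = 5.7613 / (0.108 − 0.085) = 5.7613 / 0.023 = 250.4935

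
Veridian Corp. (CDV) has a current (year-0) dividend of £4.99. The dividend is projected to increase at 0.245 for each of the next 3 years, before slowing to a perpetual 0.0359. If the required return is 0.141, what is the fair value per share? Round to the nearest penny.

Two-stage DDM. Project D₁…D_3 at 0.245, terminal growth 0.0359, discount at r = 0.141.
D_1 = 6.2126
D_2 = 7.7346
D_3 = 9.6296
Terminal value at t=3: TV = D_4/(r−g) = 9.9753/(0.141−0.0359) = 94.9126
P₀ = 6.2126/(1+0.141)^1 + 7.7346/(1+0.141)^2 + 9.6296/(1+0.141)^3 + 94.9126/(1+0.141)^3 = 81.7636

£81.76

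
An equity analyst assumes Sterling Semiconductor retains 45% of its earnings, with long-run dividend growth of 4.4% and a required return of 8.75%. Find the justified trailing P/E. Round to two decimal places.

Payout ratio b = 1 − 0.45 = 0.55.
Justified trailing P/E = b(1+g)/(r−g) = 0.55×(1+0.044)/(0.0875−0.044) = 13.2000

13.20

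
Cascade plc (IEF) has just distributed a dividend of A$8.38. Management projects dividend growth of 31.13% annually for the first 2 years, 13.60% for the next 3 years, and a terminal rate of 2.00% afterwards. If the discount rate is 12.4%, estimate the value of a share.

Three-stage DDM. Project D₁…D_5; terminal Gordon value at t=5 with g = 0.02; discount at r = 0.124.
D_1 = 10.9887
D_2 = 14.4095
D_3 = 16.3692
D_4 = 18.5954
D_5 = 21.1243
TV_5 = 21.5468/(0.124−0.02) = 207.1810
P₀ = Σ Dₜ/(1+r)ᵗ + TV_5/(1+r)^5 = 171.6175

A$171.62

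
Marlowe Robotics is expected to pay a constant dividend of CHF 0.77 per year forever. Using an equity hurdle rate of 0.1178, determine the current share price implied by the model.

Zero-growth DDM (perpetuity): P₀ = D/r = 0.77 / 0.1178 = 6.5365

CHF 6.54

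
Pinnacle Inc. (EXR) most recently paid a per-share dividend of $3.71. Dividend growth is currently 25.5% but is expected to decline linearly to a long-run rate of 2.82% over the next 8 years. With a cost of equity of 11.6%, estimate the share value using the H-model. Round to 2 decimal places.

H-model: P₀ = D₀[(1+g_L) + H(g_S−g_L)]/(r−g_L), with H = 8/2 = 4.
P₀ = 3.71 × [(1+0.0282) + 4×(0.255−0.0282)] / (0.116−0.0282)
   = 3.71 × 1.9354 / 0.0878 = 81.7806

$81.78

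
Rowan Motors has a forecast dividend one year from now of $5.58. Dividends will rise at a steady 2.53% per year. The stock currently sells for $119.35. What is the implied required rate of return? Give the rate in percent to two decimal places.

7.21%

Rearranging the constant-growth DDM: r = D₁/P₀ + g.
r = 5.5800 / 119.35 + 0.0253 = 0.04675 + 0.0253 = 0.07205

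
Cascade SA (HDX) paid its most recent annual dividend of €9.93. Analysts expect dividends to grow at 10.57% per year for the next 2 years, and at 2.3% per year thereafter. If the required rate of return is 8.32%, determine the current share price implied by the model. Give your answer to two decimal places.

€196.31

Two-stage DDM. Project D₁…D_2 at 0.1057, terminal growth 0.023, discount at r = 0.0832.
D_1 = 10.9796
D_2 = 12.1401
Terminal value at t=2: TV = D_3/(r−g) = 12.4194/(0.0832−0.023) = 206.3018
P₀ = 10.9796/(1+0.0832)^1 + 12.1401/(1+0.0832)^2 + 206.3018/(1+0.0832)^2 = 196.3101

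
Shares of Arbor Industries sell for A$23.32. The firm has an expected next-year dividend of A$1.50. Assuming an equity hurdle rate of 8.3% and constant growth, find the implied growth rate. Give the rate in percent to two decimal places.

From P₀ = D₁/(r − g), the implied growth is g = r − D₁/P₀.
g = 0.083 − 1.50/23.32 = 0.083 − 0.06432 = 0.01868

1.87%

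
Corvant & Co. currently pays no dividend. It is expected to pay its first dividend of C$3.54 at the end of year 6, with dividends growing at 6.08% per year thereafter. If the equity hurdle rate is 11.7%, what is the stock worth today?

Deferred-dividend DDM. At t=5 the remaining stream is a growing perpetuity with first payment D_6 = 3.54.
V_5 = D_6/(r−g) = 3.54/(0.117−0.0608) = 62.9893
P₀ = V_5/(1+r)^5 = 62.9893/(1+0.117)^5 = 36.2244

C$36.22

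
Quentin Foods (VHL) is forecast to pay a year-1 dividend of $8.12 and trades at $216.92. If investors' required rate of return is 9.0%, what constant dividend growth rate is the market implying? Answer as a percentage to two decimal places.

From P₀ = D₁/(r − g), the implied growth is g = r − D₁/P₀.
g = 0.09 − 8.12/216.92 = 0.09 − 0.03743 = 0.05257

5.26%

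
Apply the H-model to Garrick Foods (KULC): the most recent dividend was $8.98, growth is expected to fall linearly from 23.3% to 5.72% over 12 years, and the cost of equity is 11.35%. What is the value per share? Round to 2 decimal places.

H-model: P₀ = D₀[(1+g_L) + H(g_S−g_L)]/(r−g_L), with H = 12/2 = 6.
P₀ = 8.98 × [(1+0.0572) + 6×(0.233−0.0572)] / (0.1135−0.0572)
   = 8.98 × 2.1120 / 0.0563 = 336.8696

$336.87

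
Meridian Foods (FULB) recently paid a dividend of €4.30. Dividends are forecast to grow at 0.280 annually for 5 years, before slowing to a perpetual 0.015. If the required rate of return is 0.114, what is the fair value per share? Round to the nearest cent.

€121.54

Two-stage DDM. Project D₁…D_5 at 0.28, terminal growth 0.015, discount at r = 0.114.
D_1 = 5.5040
D_2 = 7.0451
D_3 = 9.0178
D_4 = 11.5427
D_5 = 14.7747
Terminal value at t=5: TV = D_6/(r−g) = 14.9963/(0.114−0.015) = 151.4779
P₀ = 5.5040/(1+0.114)^1 + 7.0451/(1+0.114)^2 + 9.0178/(1+0.114)^3 + 11.5427/(1+0.114)^4 + 14.7747/(1+0.114)^5 + 151.4779/(1+0.114)^5 = 121.5397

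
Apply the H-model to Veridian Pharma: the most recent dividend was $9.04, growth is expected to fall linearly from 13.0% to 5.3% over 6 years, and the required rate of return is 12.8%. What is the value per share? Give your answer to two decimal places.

$154.76

H-model: P₀ = D₀[(1+g_L) + H(g_S−g_L)]/(r−g_L), with H = 6/2 = 3.
P₀ = 9.04 × [(1+0.053) + 3×(0.13−0.053)] / (0.128−0.053)
   = 9.04 × 1.2840 / 0.075 = 154.7648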